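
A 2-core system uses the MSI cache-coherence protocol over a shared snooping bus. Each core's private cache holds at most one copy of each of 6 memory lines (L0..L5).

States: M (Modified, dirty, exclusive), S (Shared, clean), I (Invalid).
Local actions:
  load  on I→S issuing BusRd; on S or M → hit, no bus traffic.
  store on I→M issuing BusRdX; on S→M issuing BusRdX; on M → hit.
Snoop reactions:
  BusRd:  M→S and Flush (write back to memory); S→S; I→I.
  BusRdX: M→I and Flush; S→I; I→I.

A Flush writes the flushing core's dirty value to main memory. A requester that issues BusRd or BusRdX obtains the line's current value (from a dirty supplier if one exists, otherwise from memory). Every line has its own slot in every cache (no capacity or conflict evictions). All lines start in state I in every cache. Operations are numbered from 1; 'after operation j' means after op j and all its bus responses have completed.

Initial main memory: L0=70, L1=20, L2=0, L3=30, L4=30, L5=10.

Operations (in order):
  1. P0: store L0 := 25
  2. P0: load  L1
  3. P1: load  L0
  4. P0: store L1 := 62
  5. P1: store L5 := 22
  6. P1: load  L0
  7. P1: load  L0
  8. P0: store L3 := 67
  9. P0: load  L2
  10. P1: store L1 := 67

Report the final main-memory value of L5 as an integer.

[1] P0: store L0 := 25 | P0:M(25), P1:I | bus: BusRdX
[2] P0: load  L1 | P0:S(20), P1:I | bus: BusRd
[3] P1: load  L0 | P0:S(25), P1:S(25) | bus: BusRd,Flush
[4] P0: store L1 := 62 | P0:M(62), P1:I | bus: BusRdX
[5] P1: store L5 := 22 | P0:I, P1:M(22) | bus: BusRdX
[6] P1: load  L0 | P0:S(25), P1:S(25) | bus: none
[7] P1: load  L0 | P0:S(25), P1:S(25) | bus: none
[8] P0: store L3 := 67 | P0:M(67), P1:I | bus: BusRdX
[9] P0: load  L2 | P0:S(0), P1:I | bus: BusRd
[10] P1: store L1 := 67 | P0:I, P1:M(67) | bus: BusRdX,Flush

memory[L5] = 10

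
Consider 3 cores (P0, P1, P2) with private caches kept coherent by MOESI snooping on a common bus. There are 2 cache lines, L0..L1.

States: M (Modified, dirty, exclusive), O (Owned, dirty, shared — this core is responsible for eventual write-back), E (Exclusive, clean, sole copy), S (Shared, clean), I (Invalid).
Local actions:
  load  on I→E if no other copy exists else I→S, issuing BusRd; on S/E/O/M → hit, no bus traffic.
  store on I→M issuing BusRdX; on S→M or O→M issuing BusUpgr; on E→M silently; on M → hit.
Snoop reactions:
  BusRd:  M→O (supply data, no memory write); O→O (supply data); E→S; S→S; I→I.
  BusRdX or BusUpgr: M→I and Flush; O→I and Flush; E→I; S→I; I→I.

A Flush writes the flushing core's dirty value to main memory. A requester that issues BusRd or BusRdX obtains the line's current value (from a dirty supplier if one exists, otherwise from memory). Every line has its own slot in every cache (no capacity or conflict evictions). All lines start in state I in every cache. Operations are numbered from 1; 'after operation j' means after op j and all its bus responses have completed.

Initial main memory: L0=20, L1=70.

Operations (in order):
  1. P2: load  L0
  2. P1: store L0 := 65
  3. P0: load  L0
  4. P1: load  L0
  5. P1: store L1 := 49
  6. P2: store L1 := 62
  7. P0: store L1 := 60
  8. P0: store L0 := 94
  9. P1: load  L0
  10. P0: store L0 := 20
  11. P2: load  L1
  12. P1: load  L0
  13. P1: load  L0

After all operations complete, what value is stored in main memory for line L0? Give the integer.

  op1 P2: load  L0 → I/I/E on L0; bus BusRd; mem=20
  op2 P1: store L0 := 65 → I/M/I on L0; bus BusRdX; mem=20
  op3 P0: load  L0 → S/O/I on L0; bus BusRd; mem=20
  op4 P1: load  L0 → S/O/I on L0; bus (none); mem=20
  op5 P1: store L1 := 49 → I/M/I on L1; bus BusRdX; mem=70
  op6 P2: store L1 := 62 → I/I/M on L1; bus BusRdX Flush; mem=49
  op7 P0: store L1 := 60 → M/I/I on L1; bus BusRdX Flush; mem=62
  op8 P0: store L0 := 94 → M/I/I on L0; bus BusUpgr Flush; mem=65
  op9 P1: load  L0 → O/S/I on L0; bus BusRd; mem=65
  op10 P0: store L0 := 20 → M/I/I on L0; bus BusUpgr; mem=65
  op11 P2: load  L1 → O/I/S on L1; bus BusRd; mem=62
  op12 P1: load  L0 → O/S/I on L0; bus BusRd; mem=65
  op13 P1: load  L0 → O/S/I on L0; bus (none); mem=65

memory[L0] = 65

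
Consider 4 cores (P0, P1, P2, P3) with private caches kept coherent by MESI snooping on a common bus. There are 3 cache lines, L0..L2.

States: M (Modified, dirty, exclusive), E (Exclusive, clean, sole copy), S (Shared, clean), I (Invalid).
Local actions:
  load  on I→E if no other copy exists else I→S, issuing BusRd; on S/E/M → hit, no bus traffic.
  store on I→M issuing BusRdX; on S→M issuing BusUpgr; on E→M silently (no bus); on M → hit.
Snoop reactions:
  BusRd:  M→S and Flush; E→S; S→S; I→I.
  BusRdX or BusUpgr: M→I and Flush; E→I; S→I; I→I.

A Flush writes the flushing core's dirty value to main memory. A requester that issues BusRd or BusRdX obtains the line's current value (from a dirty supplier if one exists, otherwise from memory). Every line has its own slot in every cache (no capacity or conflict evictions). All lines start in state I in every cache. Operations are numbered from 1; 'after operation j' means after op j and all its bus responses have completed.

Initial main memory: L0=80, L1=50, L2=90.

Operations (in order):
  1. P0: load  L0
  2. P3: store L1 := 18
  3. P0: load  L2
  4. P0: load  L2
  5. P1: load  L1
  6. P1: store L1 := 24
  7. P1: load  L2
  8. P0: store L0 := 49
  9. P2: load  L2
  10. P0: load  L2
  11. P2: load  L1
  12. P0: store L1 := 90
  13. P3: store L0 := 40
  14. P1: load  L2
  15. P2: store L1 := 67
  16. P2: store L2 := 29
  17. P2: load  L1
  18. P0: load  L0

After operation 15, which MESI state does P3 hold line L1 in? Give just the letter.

state = I

[1] P0: load  L0 | P0:E(80), P1:I, P2:I, P3:I | bus: BusRd
[2] P3: store L1 := 18 | P0:I, P1:I, P2:I, P3:M(18) | bus: BusRdX
[3] P0: load  L2 | P0:E(90), P1:I, P2:I, P3:I | bus: BusRd
[4] P0: load  L2 | P0:E(90), P1:I, P2:I, P3:I | bus: none
[5] P1: load  L1 | P0:I, P1:S(18), P2:I, P3:S(18) | bus: BusRd,Flush
[6] P1: store L1 := 24 | P0:I, P1:M(24), P2:I, P3:I | bus: BusUpgr
[7] P1: load  L2 | P0:S(90), P1:S(90), P2:I, P3:I | bus: BusRd
[8] P0: store L0 := 49 | P0:M(49), P1:I, P2:I, P3:I | bus: none
[9] P2: load  L2 | P0:S(90), P1:S(90), P2:S(90), P3:I | bus: BusRd
[10] P0: load  L2 | P0:S(90), P1:S(90), P2:S(90), P3:I | bus: none
[11] P2: load  L1 | P0:I, P1:S(24), P2:S(24), P3:I | bus: BusRd,Flush
[12] P0: store L1 := 90 | P0:M(90), P1:I, P2:I, P3:I | bus: BusRdX
[13] P3: store L0 := 40 | P0:I, P1:I, P2:I, P3:M(40) | bus: BusRdX,Flush
[14] P1: load  L2 | P0:S(90), P1:S(90), P2:S(90), P3:I | bus: none
[15] P2: store L1 := 67 | P0:I, P1:I, P2:M(67), P3:I | bus: BusRdX,Flush
[16] P2: store L2 := 29 | P0:I, P1:I, P2:M(29), P3:I | bus: BusUpgr
[17] P2: load  L1 | P0:I, P1:I, P2:M(67), P3:I | bus: none
[18] P0: load  L0 | P0:S(40), P1:I, P2:I, P3:S(40) | bus: BusRd,Flush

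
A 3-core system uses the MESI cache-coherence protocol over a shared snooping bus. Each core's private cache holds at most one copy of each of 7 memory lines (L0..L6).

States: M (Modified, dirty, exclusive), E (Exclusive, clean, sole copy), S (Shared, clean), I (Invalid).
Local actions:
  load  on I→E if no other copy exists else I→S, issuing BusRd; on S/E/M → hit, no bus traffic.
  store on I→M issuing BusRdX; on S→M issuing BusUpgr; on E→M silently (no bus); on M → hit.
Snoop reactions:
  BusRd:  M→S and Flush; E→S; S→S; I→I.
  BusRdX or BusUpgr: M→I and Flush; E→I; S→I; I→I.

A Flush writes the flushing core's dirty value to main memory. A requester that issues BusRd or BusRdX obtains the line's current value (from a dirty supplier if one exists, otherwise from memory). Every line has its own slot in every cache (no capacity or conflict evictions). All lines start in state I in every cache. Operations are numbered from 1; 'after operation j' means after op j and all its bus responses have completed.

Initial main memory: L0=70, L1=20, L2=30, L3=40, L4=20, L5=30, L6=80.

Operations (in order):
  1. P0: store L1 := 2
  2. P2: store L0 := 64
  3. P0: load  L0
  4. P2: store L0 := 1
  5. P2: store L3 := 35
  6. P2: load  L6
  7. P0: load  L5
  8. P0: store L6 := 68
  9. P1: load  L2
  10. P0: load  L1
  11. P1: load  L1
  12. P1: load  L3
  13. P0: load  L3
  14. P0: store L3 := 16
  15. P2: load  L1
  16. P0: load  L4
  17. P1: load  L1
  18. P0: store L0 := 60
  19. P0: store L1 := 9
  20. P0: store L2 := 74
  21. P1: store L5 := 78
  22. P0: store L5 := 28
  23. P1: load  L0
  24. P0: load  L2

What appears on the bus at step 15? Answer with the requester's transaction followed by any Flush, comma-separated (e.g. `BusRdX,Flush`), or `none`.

bus = BusRd

1. P0: store L1 := 2  bus=[BusRdX]  L1: P0=M P1=I P2=I  mem[L1]=20
2. P2: store L0 := 64  bus=[BusRdX]  L0: P0=I P1=I P2=M  mem[L0]=70
3. P0: load  L0  bus=[BusRd,Flush]  L0: P0=S P1=I P2=S  mem[L0]=64
4. P2: store L0 := 1  bus=[BusUpgr]  L0: P0=I P1=I P2=M  mem[L0]=64
5. P2: store L3 := 35  bus=[BusRdX]  L3: P0=I P1=I P2=M  mem[L3]=40
6. P2: load  L6  bus=[BusRd]  L6: P0=I P1=I P2=E  mem[L6]=80
7. P0: load  L5  bus=[BusRd]  L5: P0=E P1=I P2=I  mem[L5]=30
8. P0: store L6 := 68  bus=[BusRdX]  L6: P0=M P1=I P2=I  mem[L6]=80
9. P1: load  L2  bus=[BusRd]  L2: P0=I P1=E P2=I  mem[L2]=30
10. P0: load  L1  bus=[-]  L1: P0=M P1=I P2=I  mem[L1]=20
11. P1: load  L1  bus=[BusRd,Flush]  L1: P0=S P1=S P2=I  mem[L1]=2
12. P1: load  L3  bus=[BusRd,Flush]  L3: P0=I P1=S P2=S  mem[L3]=35
13. P0: load  L3  bus=[BusRd]  L3: P0=S P1=S P2=S  mem[L3]=35
14. P0: store L3 := 16  bus=[BusUpgr]  L3: P0=M P1=I P2=I  mem[L3]=35
15. P2: load  L1  bus=[BusRd]  L1: P0=S P1=S P2=S  mem[L1]=2
16. P0: load  L4  bus=[BusRd]  L4: P0=E P1=I P2=I  mem[L4]=20
17. P1: load  L1  bus=[-]  L1: P0=S P1=S P2=S  mem[L1]=2
18. P0: store L0 := 60  bus=[BusRdX,Flush]  L0: P0=M P1=I P2=I  mem[L0]=1
19. P0: store L1 := 9  bus=[BusUpgr]  L1: P0=M P1=I P2=I  mem[L1]=2
20. P0: store L2 := 74  bus=[BusRdX]  L2: P0=M P1=I P2=I  mem[L2]=30
21. P1: store L5 := 78  bus=[BusRdX]  L5: P0=I P1=M P2=I  mem[L5]=30
22. P0: store L5 := 28  bus=[BusRdX,Flush]  L5: P0=M P1=I P2=I  mem[L5]=78
23. P1: load  L0  bus=[BusRd,Flush]  L0: P0=S P1=S P2=I  mem[L0]=60
24. P0: load  L2  bus=[-]  L2: P0=M P1=I P2=I  mem[L2]=30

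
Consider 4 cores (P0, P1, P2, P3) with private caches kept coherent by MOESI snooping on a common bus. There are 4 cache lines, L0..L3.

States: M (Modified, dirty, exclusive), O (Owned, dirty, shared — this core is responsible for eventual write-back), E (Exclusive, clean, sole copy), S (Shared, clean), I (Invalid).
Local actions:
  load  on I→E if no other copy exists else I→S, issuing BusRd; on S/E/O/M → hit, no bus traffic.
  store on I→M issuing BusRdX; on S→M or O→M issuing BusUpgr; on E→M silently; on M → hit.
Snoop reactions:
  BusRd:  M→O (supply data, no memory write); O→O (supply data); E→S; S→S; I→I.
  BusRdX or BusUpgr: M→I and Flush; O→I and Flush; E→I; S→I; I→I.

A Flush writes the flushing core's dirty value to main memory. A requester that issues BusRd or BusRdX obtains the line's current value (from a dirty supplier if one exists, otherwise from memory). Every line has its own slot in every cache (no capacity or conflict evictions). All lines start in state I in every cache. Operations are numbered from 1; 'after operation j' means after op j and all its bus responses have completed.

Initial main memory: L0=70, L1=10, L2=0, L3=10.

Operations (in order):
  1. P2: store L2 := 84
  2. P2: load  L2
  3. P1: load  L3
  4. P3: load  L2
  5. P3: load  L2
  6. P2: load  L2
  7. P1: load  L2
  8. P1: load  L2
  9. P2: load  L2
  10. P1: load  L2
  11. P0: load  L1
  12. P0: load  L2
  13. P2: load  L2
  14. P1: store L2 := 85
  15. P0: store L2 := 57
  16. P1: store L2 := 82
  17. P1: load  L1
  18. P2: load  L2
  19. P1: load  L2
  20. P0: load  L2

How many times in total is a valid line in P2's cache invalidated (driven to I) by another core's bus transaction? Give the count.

  op1 P2: store L2 := 84 → I/I/M/I on L2; bus BusRdX; mem=0
  op2 P2: load  L2 → I/I/M/I on L2; bus (none); mem=0
  op3 P1: load  L3 → I/E/I/I on L3; bus BusRd; mem=10
  op4 P3: load  L2 → I/I/O/S on L2; bus BusRd; mem=0
  op5 P3: load  L2 → I/I/O/S on L2; bus (none); mem=0
  op6 P2: load  L2 → I/I/O/S on L2; bus (none); mem=0
  op7 P1: load  L2 → I/S/O/S on L2; bus BusRd; mem=0
  op8 P1: load  L2 → I/S/O/S on L2; bus (none); mem=0
  op9 P2: load  L2 → I/S/O/S on L2; bus (none); mem=0
  op10 P1: load  L2 → I/S/O/S on L2; bus (none); mem=0
  op11 P0: load  L1 → E/I/I/I on L1; bus BusRd; mem=10
  op12 P0: load  L2 → S/S/O/S on L2; bus BusRd; mem=0
  op13 P2: load  L2 → S/S/O/S on L2; bus (none); mem=0
  op14 P1: store L2 := 85 → I/M/I/I on L2; bus BusUpgr Flush; mem=84
  op15 P0: store L2 := 57 → M/I/I/I on L2; bus BusRdX Flush; mem=85
  op16 P1: store L2 := 82 → I/M/I/I on L2; bus BusRdX Flush; mem=57
  op17 P1: load  L1 → S/S/I/I on L1; bus BusRd; mem=10
  op18 P2: load  L2 → I/O/S/I on L2; bus BusRd; mem=57
  op19 P1: load  L2 → I/O/S/I on L2; bus (none); mem=57
  op20 P0: load  L2 → S/O/S/I on L2; bus BusRd; mem=57

invalidations = 1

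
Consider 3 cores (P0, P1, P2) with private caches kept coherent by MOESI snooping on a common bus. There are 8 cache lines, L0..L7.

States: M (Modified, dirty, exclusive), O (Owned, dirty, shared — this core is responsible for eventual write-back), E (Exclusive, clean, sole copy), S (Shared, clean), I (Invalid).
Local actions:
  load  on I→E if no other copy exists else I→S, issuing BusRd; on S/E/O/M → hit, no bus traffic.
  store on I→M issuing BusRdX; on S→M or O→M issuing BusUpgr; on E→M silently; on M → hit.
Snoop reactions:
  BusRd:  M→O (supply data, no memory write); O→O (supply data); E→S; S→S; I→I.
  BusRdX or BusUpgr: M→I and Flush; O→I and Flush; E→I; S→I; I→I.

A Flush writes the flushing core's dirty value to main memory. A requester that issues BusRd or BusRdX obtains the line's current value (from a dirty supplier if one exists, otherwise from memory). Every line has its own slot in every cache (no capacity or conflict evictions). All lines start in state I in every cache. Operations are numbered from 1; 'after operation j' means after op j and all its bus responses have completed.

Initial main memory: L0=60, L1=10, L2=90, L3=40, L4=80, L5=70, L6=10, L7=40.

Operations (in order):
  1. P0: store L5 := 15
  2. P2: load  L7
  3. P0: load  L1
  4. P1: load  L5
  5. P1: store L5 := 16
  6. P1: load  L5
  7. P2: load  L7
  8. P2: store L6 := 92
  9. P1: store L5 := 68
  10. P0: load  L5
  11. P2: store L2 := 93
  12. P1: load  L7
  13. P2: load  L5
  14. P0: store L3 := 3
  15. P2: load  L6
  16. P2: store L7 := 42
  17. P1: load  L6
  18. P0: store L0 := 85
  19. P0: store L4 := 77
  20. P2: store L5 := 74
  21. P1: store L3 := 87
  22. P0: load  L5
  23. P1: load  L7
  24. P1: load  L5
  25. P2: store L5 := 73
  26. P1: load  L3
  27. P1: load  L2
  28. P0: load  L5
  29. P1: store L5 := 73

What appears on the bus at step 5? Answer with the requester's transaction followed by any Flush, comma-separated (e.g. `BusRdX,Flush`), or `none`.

bus = BusUpgr,Flush

1. P0: store L5 := 15  bus=[BusRdX]  L5: P0=M P1=I P2=I  mem[L5]=70
2. P2: load  L7  bus=[BusRd]  L7: P0=I P1=I P2=E  mem[L7]=40
3. P0: load  L1  bus=[BusRd]  L1: P0=E P1=I P2=I  mem[L1]=10
4. P1: load  L5  bus=[BusRd]  L5: P0=O P1=S P2=I  mem[L5]=70
5. P1: store L5 := 16  bus=[BusUpgr,Flush]  L5: P0=I P1=M P2=I  mem[L5]=15
6. P1: load  L5  bus=[-]  L5: P0=I P1=M P2=I  mem[L5]=15
7. P2: load  L7  bus=[-]  L7: P0=I P1=I P2=E  mem[L7]=40
8. P2: store L6 := 92  bus=[BusRdX]  L6: P0=I P1=I P2=M  mem[L6]=10
9. P1: store L5 := 68  bus=[-]  L5: P0=I P1=M P2=I  mem[L5]=15
10. P0: load  L5  bus=[BusRd]  L5: P0=S P1=O P2=I  mem[L5]=15
11. P2: store L2 := 93  bus=[BusRdX]  L2: P0=I P1=I P2=M  mem[L2]=90
12. P1: load  L7  bus=[BusRd]  L7: P0=I P1=S P2=S  mem[L7]=40
13. P2: load  L5  bus=[BusRd]  L5: P0=S P1=O P2=S  mem[L5]=15
14. P0: store L3 := 3  bus=[BusRdX]  L3: P0=M P1=I P2=I  mem[L3]=40
15. P2: load  L6  bus=[-]  L6: P0=I P1=I P2=M  mem[L6]=10
16. P2: store L7 := 42  bus=[BusUpgr]  L7: P0=I P1=I P2=M  mem[L7]=40
17. P1: load  L6  bus=[BusRd]  L6: P0=I P1=S P2=O  mem[L6]=10
18. P0: store L0 := 85  bus=[BusRdX]  L0: P0=M P1=I P2=I  mem[L0]=60
19. P0: store L4 := 77  bus=[BusRdX]  L4: P0=M P1=I P2=I  mem[L4]=80
20. P2: store L5 := 74  bus=[BusUpgr,Flush]  L5: P0=I P1=I P2=M  mem[L5]=68
21. P1: store L3 := 87  bus=[BusRdX,Flush]  L3: P0=I P1=M P2=I  mem[L3]=3
22. P0: load  L5  bus=[BusRd]  L5: P0=S P1=I P2=O  mem[L5]=68
23. P1: load  L7  bus=[BusRd]  L7: P0=I P1=S P2=O  mem[L7]=40
24. P1: load  L5  bus=[BusRd]  L5: P0=S P1=S P2=O  mem[L5]=68
25. P2: store L5 := 73  bus=[BusUpgr]  L5: P0=I P1=I P2=M  mem[L5]=68
26. P1: load  L3  bus=[-]  L3: P0=I P1=M P2=I  mem[L3]=3
27. P1: load  L2  bus=[BusRd]  L2: P0=I P1=S P2=O  mem[L2]=90
28. P0: load  L5  bus=[BusRd]  L5: P0=S P1=I P2=O  mem[L5]=68
29. P1: store L5 := 73  bus=[BusRdX,Flush]  L5: P0=I P1=M P2=I  mem[L5]=73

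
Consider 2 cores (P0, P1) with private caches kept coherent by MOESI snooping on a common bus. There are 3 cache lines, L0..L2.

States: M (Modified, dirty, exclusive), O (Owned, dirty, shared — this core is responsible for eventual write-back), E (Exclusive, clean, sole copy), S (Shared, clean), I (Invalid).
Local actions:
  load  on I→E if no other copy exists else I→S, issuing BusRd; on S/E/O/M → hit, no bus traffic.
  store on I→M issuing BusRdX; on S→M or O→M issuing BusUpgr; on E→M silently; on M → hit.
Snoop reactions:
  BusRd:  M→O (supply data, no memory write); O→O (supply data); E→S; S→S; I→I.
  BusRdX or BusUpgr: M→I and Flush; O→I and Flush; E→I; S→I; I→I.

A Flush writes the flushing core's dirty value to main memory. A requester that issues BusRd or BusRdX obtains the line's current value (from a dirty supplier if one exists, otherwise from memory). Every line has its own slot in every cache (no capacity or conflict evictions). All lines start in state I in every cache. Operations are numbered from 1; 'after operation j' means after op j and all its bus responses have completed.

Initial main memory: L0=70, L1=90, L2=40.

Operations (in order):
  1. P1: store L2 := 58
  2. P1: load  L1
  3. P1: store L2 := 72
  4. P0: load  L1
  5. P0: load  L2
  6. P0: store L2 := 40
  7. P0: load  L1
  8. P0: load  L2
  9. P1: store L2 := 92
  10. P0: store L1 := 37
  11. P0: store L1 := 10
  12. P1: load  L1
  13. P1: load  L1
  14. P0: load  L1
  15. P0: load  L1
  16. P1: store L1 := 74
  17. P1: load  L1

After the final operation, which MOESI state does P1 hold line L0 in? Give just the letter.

1. P1: store L2 := 58  bus=[BusRdX]  L2: P0=I P1=M  mem[L2]=40
2. P1: load  L1  bus=[BusRd]  L1: P0=I P1=E  mem[L1]=90
3. P1: store L2 := 72  bus=[-]  L2: P0=I P1=M  mem[L2]=40
4. P0: load  L1  bus=[BusRd]  L1: P0=S P1=S  mem[L1]=90
5. P0: load  L2  bus=[BusRd]  L2: P0=S P1=O  mem[L2]=40
6. P0: store L2 := 40  bus=[BusUpgr,Flush]  L2: P0=M P1=I  mem[L2]=72
7. P0: load  L1  bus=[-]  L1: P0=S P1=S  mem[L1]=90
8. P0: load  L2  bus=[-]  L2: P0=M P1=I  mem[L2]=72
9. P1: store L2 := 92  bus=[BusRdX,Flush]  L2: P0=I P1=M  mem[L2]=40
10. P0: store L1 := 37  bus=[BusUpgr]  L1: P0=M P1=I  mem[L1]=90
11. P0: store L1 := 10  bus=[-]  L1: P0=M P1=I  mem[L1]=90
12. P1: load  L1  bus=[BusRd]  L1: P0=O P1=S  mem[L1]=90
13. P1: load  L1  bus=[-]  L1: P0=O P1=S  mem[L1]=90
14. P0: load  L1  bus=[-]  L1: P0=O P1=S  mem[L1]=90
15. P0: load  L1  bus=[-]  L1: P0=O P1=S  mem[L1]=90
16. P1: store L1 := 74  bus=[BusUpgr,Flush]  L1: P0=I P1=M  mem[L1]=10
17. P1: load  L1  bus=[-]  L1: P0=I P1=M  mem[L1]=10

state = I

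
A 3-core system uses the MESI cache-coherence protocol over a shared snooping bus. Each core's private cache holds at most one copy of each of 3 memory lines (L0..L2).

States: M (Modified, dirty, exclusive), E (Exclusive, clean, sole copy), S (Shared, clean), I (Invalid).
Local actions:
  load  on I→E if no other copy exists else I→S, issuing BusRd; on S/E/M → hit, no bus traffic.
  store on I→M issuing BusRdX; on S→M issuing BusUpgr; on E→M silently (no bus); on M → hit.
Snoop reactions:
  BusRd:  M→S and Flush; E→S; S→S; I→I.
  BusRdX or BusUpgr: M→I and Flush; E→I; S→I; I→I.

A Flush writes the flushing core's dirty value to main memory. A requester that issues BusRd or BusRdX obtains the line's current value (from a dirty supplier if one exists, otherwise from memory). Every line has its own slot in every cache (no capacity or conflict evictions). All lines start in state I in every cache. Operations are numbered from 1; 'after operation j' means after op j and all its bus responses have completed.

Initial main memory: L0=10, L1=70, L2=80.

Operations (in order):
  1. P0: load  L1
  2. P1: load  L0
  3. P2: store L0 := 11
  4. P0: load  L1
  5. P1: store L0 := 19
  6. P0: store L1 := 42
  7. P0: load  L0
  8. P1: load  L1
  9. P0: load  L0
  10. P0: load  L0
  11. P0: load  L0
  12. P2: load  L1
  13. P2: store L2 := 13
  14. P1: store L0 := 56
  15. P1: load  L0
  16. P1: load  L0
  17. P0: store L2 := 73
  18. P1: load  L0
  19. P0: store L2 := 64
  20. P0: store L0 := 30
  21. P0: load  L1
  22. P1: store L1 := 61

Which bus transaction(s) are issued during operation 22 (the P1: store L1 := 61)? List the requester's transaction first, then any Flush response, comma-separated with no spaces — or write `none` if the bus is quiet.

bus = BusUpgr

  op1 P0: load  L1 → E/I/I on L1; bus BusRd; mem=70
  op2 P1: load  L0 → I/E/I on L0; bus BusRd; mem=10
  op3 P2: store L0 := 11 → I/I/M on L0; bus BusRdX; mem=10
  op4 P0: load  L1 → E/I/I on L1; bus (none); mem=70
  op5 P1: store L0 := 19 → I/M/I on L0; bus BusRdX Flush; mem=11
  op6 P0: store L1 := 42 → M/I/I on L1; bus (none); mem=70
  op7 P0: load  L0 → S/S/I on L0; bus BusRd Flush; mem=19
  op8 P1: load  L1 → S/S/I on L1; bus BusRd Flush; mem=42
  op9 P0: load  L0 → S/S/I on L0; bus (none); mem=19
  op10 P0: load  L0 → S/S/I on L0; bus (none); mem=19
  op11 P0: load  L0 → S/S/I on L0; bus (none); mem=19
  op12 P2: load  L1 → S/S/S on L1; bus BusRd; mem=42
  op13 P2: store L2 := 13 → I/I/M on L2; bus BusRdX; mem=80
  op14 P1: store L0 := 56 → I/M/I on L0; bus BusUpgr; mem=19
  op15 P1: load  L0 → I/M/I on L0; bus (none); mem=19
  op16 P1: load  L0 → I/M/I on L0; bus (none); mem=19
  op17 P0: store L2 := 73 → M/I/I on L2; bus BusRdX Flush; mem=13
  op18 P1: load  L0 → I/M/I on L0; bus (none); mem=19
  op19 P0: store L2 := 64 → M/I/I on L2; bus (none); mem=13
  op20 P0: store L0 := 30 → M/I/I on L0; bus BusRdX Flush; mem=56
  op21 P0: load  L1 → S/S/S on L1; bus (none); mem=42
  op22 P1: store L1 := 61 → I/M/I on L1; bus BusUpgr; mem=42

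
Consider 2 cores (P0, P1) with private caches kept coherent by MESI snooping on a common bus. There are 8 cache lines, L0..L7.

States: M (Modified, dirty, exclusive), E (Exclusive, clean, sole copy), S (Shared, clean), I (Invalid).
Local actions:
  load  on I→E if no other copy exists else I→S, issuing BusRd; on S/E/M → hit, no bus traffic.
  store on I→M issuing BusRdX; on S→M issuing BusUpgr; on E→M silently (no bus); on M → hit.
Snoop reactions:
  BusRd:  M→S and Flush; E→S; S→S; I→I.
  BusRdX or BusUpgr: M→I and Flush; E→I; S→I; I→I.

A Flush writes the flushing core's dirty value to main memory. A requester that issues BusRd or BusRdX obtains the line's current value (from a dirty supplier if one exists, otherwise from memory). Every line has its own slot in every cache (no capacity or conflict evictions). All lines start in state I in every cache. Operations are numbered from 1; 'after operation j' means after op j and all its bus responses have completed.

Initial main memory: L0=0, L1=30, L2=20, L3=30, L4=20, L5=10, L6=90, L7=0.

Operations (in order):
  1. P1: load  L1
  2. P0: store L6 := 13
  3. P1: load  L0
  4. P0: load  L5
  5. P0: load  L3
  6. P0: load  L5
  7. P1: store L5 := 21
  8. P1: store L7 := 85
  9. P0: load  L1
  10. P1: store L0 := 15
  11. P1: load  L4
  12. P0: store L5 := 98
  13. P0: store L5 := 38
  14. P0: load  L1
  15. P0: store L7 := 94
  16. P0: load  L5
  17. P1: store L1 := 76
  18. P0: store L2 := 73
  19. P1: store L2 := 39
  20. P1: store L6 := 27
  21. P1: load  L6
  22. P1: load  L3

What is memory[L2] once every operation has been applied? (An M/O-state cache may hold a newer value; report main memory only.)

step 1: P1: load  L1  ⟶  IE  (L1)  txn=BusRd  M[L1]=30
step 2: P0: store L6 := 13  ⟶  MI  (L6)  txn=BusRdX  M[L6]=90
step 3: P1: load  L0  ⟶  IE  (L0)  txn=BusRd  M[L0]=0
step 4: P0: load  L5  ⟶  EI  (L5)  txn=BusRd  M[L5]=10
step 5: P0: load  L3  ⟶  EI  (L3)  txn=BusRd  M[L3]=30
step 6: P0: load  L5  ⟶  EI  (L5)  txn=∅  M[L5]=10
step 7: P1: store L5 := 21  ⟶  IM  (L5)  txn=BusRdX  M[L5]=10
step 8: P1: store L7 := 85  ⟶  IM  (L7)  txn=BusRdX  M[L7]=0
step 9: P0: load  L1  ⟶  SS  (L1)  txn=BusRd  M[L1]=30
step 10: P1: store L0 := 15  ⟶  IM  (L0)  txn=∅  M[L0]=0
step 11: P1: load  L4  ⟶  IE  (L4)  txn=BusRd  M[L4]=20
step 12: P0: store L5 := 98  ⟶  MI  (L5)  txn=BusRdX+Flush  M[L5]=21
step 13: P0: store L5 := 38  ⟶  MI  (L5)  txn=∅  M[L5]=21
step 14: P0: load  L1  ⟶  SS  (L1)  txn=∅  M[L1]=30
step 15: P0: store L7 := 94  ⟶  MI  (L7)  txn=BusRdX+Flush  M[L7]=85
step 16: P0: load  L5  ⟶  MI  (L5)  txn=∅  M[L5]=21
step 17: P1: store L1 := 76  ⟶  IM  (L1)  txn=BusUpgr  M[L1]=30
step 18: P0: store L2 := 73  ⟶  MI  (L2)  txn=BusRdX  M[L2]=20
step 19: P1: store L2 := 39  ⟶  IM  (L2)  txn=BusRdX+Flush  M[L2]=73
step 20: P1: store L6 := 27  ⟶  IM  (L6)  txn=BusRdX+Flush  M[L6]=13
step 21: P1: load  L6  ⟶  IM  (L6)  txn=∅  M[L6]=13
step 22: P1: load  L3  ⟶  SS  (L3)  txn=BusRd  M[L3]=30

memory[L2] = 73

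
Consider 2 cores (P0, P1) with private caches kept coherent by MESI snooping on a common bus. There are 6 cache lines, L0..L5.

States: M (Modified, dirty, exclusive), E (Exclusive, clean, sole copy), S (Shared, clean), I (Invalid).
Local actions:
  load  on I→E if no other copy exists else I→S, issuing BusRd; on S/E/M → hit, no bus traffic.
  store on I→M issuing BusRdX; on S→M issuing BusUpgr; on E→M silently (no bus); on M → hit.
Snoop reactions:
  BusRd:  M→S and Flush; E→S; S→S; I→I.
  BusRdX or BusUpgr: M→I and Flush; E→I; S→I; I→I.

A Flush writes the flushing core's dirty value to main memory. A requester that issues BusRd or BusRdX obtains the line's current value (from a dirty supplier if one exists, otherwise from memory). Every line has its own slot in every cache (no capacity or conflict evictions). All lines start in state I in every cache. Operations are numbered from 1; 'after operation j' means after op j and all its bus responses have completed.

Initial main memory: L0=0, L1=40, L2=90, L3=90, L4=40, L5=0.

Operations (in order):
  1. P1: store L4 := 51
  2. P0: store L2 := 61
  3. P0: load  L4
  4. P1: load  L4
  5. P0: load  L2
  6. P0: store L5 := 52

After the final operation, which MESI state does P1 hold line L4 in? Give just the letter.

state = S

step 1: P1: store L4 := 51  ⟶  IM  (L4)  txn=BusRdX  M[L4]=40
step 2: P0: store L2 := 61  ⟶  MI  (L2)  txn=BusRdX  M[L2]=90
step 3: P0: load  L4  ⟶  SS  (L4)  txn=BusRd+Flush  M[L4]=51
step 4: P1: load  L4  ⟶  SS  (L4)  txn=∅  M[L4]=51
step 5: P0: load  L2  ⟶  MI  (L2)  txn=∅  M[L2]=90
step 6: P0: store L5 := 52  ⟶  MI  (L5)  txn=BusRdX  M[L5]=0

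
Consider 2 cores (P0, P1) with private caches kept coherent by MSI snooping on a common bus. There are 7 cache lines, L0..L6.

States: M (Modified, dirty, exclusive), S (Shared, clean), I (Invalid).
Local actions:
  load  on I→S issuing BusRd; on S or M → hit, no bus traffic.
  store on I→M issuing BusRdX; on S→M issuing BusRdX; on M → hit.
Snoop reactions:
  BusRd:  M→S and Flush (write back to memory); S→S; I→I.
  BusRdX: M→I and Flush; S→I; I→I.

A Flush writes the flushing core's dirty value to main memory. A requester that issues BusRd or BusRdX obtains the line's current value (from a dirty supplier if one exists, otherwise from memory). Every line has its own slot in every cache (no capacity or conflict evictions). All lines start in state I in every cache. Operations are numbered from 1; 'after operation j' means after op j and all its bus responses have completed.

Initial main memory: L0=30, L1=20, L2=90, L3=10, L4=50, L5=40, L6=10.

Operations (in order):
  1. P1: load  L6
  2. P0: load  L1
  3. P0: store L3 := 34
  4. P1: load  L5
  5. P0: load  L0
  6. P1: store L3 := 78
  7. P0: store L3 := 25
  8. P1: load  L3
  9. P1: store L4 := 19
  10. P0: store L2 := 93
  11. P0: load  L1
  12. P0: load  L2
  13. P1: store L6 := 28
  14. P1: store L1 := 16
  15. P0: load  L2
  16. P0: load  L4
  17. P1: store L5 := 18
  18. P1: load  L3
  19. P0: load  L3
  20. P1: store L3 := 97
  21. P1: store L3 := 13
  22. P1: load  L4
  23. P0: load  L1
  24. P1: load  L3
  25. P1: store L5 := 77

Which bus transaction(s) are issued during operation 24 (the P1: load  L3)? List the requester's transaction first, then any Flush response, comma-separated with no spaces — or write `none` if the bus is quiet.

step 1: P1: load  L6  ⟶  IS  (L6)  txn=BusRd  M[L6]=10
step 2: P0: load  L1  ⟶  SI  (L1)  txn=BusRd  M[L1]=20
step 3: P0: store L3 := 34  ⟶  MI  (L3)  txn=BusRdX  M[L3]=10
step 4: P1: load  L5  ⟶  IS  (L5)  txn=BusRd  M[L5]=40
step 5: P0: load  L0  ⟶  SI  (L0)  txn=BusRd  M[L0]=30
step 6: P1: store L3 := 78  ⟶  IM  (L3)  txn=BusRdX+Flush  M[L3]=34
step 7: P0: store L3 := 25  ⟶  MI  (L3)  txn=BusRdX+Flush  M[L3]=78
step 8: P1: load  L3  ⟶  SS  (L3)  txn=BusRd+Flush  M[L3]=25
step 9: P1: store L4 := 19  ⟶  IM  (L4)  txn=BusRdX  M[L4]=50
step 10: P0: store L2 := 93  ⟶  MI  (L2)  txn=BusRdX  M[L2]=90
step 11: P0: load  L1  ⟶  SI  (L1)  txn=∅  M[L1]=20
step 12: P0: load  L2  ⟶  MI  (L2)  txn=∅  M[L2]=90
step 13: P1: store L6 := 28  ⟶  IM  (L6)  txn=BusRdX  M[L6]=10
step 14: P1: store L1 := 16  ⟶  IM  (L1)  txn=BusRdX  M[L1]=20
step 15: P0: load  L2  ⟶  MI  (L2)  txn=∅  M[L2]=90
step 16: P0: load  L4  ⟶  SS  (L4)  txn=BusRd+Flush  M[L4]=19
step 17: P1: store L5 := 18  ⟶  IM  (L5)  txn=BusRdX  M[L5]=40
step 18: P1: load  L3  ⟶  SS  (L3)  txn=∅  M[L3]=25
step 19: P0: load  L3  ⟶  SS  (L3)  txn=∅  M[L3]=25
step 20: P1: store L3 := 97  ⟶  IM  (L3)  txn=BusRdX  M[L3]=25
step 21: P1: store L3 := 13  ⟶  IM  (L3)  txn=∅  M[L3]=25
step 22: P1: load  L4  ⟶  SS  (L4)  txn=∅  M[L4]=19
step 23: P0: load  L1  ⟶  SS  (L1)  txn=BusRd+Flush  M[L1]=16
step 24: P1: load  L3  ⟶  IM  (L3)  txn=∅  M[L3]=25
step 25: P1: store L5 := 77  ⟶  IM  (L5)  txn=∅  M[L5]=40

bus = none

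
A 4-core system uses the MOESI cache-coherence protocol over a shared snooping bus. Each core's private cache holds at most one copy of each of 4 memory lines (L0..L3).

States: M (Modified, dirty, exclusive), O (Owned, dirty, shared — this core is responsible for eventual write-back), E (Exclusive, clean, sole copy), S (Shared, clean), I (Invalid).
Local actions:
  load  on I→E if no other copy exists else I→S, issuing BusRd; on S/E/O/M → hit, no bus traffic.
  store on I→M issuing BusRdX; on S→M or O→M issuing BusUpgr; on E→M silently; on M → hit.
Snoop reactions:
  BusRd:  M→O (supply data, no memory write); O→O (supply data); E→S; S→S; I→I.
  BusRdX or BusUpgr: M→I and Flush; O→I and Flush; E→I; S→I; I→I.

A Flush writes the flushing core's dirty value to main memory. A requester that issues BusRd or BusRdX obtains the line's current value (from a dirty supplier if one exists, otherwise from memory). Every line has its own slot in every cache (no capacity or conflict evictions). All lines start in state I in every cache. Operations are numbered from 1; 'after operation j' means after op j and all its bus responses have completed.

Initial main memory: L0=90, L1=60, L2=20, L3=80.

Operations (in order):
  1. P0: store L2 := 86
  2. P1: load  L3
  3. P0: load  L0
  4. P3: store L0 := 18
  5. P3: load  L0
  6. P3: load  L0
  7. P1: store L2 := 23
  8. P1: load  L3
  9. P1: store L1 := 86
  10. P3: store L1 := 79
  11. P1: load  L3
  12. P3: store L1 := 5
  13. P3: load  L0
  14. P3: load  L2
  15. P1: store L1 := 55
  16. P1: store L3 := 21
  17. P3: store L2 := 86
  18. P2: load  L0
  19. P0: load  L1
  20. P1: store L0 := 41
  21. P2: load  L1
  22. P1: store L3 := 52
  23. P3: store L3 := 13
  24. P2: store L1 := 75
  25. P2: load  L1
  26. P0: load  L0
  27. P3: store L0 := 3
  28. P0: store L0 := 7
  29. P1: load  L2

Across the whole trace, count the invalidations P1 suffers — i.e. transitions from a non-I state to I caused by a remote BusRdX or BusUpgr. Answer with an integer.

1. P0: store L2 := 86  bus=[BusRdX]  L2: P0=M P1=I P2=I P3=I  mem[L2]=20
2. P1: load  L3  bus=[BusRd]  L3: P0=I P1=E P2=I P3=I  mem[L3]=80
3. P0: load  L0  bus=[BusRd]  L0: P0=E P1=I P2=I P3=I  mem[L0]=90
4. P3: store L0 := 18  bus=[BusRdX]  L0: P0=I P1=I P2=I P3=M  mem[L0]=90
5. P3: load  L0  bus=[-]  L0: P0=I P1=I P2=I P3=M  mem[L0]=90
6. P3: load  L0  bus=[-]  L0: P0=I P1=I P2=I P3=M  mem[L0]=90
7. P1: store L2 := 23  bus=[BusRdX,Flush]  L2: P0=I P1=M P2=I P3=I  mem[L2]=86
8. P1: load  L3  bus=[-]  L3: P0=I P1=E P2=I P3=I  mem[L3]=80
9. P1: store L1 := 86  bus=[BusRdX]  L1: P0=I P1=M P2=I P3=I  mem[L1]=60
10. P3: store L1 := 79  bus=[BusRdX,Flush]  L1: P0=I P1=I P2=I P3=M  mem[L1]=86
11. P1: load  L3  bus=[-]  L3: P0=I P1=E P2=I P3=I  mem[L3]=80
12. P3: store L1 := 5  bus=[-]  L1: P0=I P1=I P2=I P3=M  mem[L1]=86
13. P3: load  L0  bus=[-]  L0: P0=I P1=I P2=I P3=M  mem[L0]=90
14. P3: load  L2  bus=[BusRd]  L2: P0=I P1=O P2=I P3=S  mem[L2]=86
15. P1: store L1 := 55  bus=[BusRdX,Flush]  L1: P0=I P1=M P2=I P3=I  mem[L1]=5
16. P1: store L3 := 21  bus=[-]  L3: P0=I P1=M P2=I P3=I  mem[L3]=80
17. P3: store L2 := 86  bus=[BusUpgr,Flush]  L2: P0=I P1=I P2=I P3=M  mem[L2]=23
18. P2: load  L0  bus=[BusRd]  L0: P0=I P1=I P2=S P3=O  mem[L0]=90
19. P0: load  L1  bus=[BusRd]  L1: P0=S P1=O P2=I P3=I  mem[L1]=5
20. P1: store L0 := 41  bus=[BusRdX,Flush]  L0: P0=I P1=M P2=I P3=I  mem[L0]=18
21. P2: load  L1  bus=[BusRd]  L1: P0=S P1=O P2=S P3=I  mem[L1]=5
22. P1: store L3 := 52  bus=[-]  L3: P0=I P1=M P2=I P3=I  mem[L3]=80
23. P3: store L3 := 13  bus=[BusRdX,Flush]  L3: P0=I P1=I P2=I P3=M  mem[L3]=52
24. P2: store L1 := 75  bus=[BusUpgr,Flush]  L1: P0=I P1=I P2=M P3=I  mem[L1]=55
25. P2: load  L1  bus=[-]  L1: P0=I P1=I P2=M P3=I  mem[L1]=55
26. P0: load  L0  bus=[BusRd]  L0: P0=S P1=O P2=I P3=I  mem[L0]=18
27. P3: store L0 := 3  bus=[BusRdX,Flush]  L0: P0=I P1=I P2=I P3=M  mem[L0]=41
28. P0: store L0 := 7  bus=[BusRdX,Flush]  L0: P0=M P1=I P2=I P3=I  mem[L0]=3
29. P1: load  L2  bus=[BusRd]  L2: P0=I P1=S P2=I P3=O  mem[L2]=23

invalidations = 5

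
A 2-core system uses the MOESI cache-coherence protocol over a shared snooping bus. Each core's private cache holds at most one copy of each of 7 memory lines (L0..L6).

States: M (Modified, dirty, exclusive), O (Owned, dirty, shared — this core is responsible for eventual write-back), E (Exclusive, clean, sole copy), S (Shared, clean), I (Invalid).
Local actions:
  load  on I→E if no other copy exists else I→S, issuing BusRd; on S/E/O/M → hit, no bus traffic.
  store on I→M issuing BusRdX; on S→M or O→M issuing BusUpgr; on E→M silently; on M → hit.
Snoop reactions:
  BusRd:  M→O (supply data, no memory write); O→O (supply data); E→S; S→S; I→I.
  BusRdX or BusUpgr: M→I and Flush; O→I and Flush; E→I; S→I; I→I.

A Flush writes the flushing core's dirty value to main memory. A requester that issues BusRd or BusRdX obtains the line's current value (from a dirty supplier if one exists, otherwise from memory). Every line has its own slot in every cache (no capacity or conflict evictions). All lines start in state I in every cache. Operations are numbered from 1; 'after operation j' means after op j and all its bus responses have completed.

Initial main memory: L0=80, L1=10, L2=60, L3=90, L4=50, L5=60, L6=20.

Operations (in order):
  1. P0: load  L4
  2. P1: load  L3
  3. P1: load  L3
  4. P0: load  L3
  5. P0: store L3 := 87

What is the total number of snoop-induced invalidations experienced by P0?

[1] P0: load  L4 | P0:E(50), P1:I | bus: BusRd
[2] P1: load  L3 | P0:I, P1:E(90) | bus: BusRd
[3] P1: load  L3 | P0:I, P1:E(90) | bus: none
[4] P0: load  L3 | P0:S(90), P1:S(90) | bus: BusRd
[5] P0: store L3 := 87 | P0:M(87), P1:I | bus: BusUpgr

invalidations = 0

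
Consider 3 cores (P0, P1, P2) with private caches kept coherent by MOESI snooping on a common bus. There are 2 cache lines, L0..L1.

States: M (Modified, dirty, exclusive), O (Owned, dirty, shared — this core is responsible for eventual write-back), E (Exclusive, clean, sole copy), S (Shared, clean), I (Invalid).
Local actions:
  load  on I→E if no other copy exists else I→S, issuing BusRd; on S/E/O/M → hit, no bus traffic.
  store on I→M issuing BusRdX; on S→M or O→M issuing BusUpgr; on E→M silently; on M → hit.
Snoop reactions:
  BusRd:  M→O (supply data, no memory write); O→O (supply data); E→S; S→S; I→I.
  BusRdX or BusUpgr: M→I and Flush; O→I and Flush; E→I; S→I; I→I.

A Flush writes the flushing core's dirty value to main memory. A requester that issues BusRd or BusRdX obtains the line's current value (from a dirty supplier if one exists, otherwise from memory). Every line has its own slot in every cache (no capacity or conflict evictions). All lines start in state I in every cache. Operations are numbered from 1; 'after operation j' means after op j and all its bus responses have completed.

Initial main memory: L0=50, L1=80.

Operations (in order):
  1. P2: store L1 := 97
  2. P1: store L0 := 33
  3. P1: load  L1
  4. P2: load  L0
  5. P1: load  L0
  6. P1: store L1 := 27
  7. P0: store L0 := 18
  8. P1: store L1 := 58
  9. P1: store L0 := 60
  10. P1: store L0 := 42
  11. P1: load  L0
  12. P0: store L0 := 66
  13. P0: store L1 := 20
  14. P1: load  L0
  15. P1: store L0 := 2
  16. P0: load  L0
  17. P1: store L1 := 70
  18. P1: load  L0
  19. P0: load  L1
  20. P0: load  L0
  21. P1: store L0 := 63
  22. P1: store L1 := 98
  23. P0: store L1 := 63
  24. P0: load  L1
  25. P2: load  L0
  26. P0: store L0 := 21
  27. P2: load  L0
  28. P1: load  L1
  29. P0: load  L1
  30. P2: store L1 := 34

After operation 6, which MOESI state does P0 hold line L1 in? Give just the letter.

  op1 P2: store L1 := 97 → I/I/M on L1; bus BusRdX; mem=80
  op2 P1: store L0 := 33 → I/M/I on L0; bus BusRdX; mem=50
  op3 P1: load  L1 → I/S/O on L1; bus BusRd; mem=80
  op4 P2: load  L0 → I/O/S on L0; bus BusRd; mem=50
  op5 P1: load  L0 → I/O/S on L0; bus (none); mem=50
  op6 P1: store L1 := 27 → I/M/I on L1; bus BusUpgr Flush; mem=97
  op7 P0: store L0 := 18 → M/I/I on L0; bus BusRdX Flush; mem=33
  op8 P1: store L1 := 58 → I/M/I on L1; bus (none); mem=97
  op9 P1: store L0 := 60 → I/M/I on L0; bus BusRdX Flush; mem=18
  op10 P1: store L0 := 42 → I/M/I on L0; bus (none); mem=18
  op11 P1: load  L0 → I/M/I on L0; bus (none); mem=18
  op12 P0: store L0 := 66 → M/I/I on L0; bus BusRdX Flush; mem=42
  op13 P0: store L1 := 20 → M/I/I on L1; bus BusRdX Flush; mem=58
  op14 P1: load  L0 → O/S/I on L0; bus BusRd; mem=42
  op15 P1: store L0 := 2 → I/M/I on L0; bus BusUpgr Flush; mem=66
  op16 P0: load  L0 → S/O/I on L0; bus BusRd; mem=66
  op17 P1: store L1 := 70 → I/M/I on L1; bus BusRdX Flush; mem=20
  op18 P1: load  L0 → S/O/I on L0; bus (none); mem=66
  op19 P0: load  L1 → S/O/I on L1; bus BusRd; mem=20
  op20 P0: load  L0 → S/O/I on L0; bus (none); mem=66
  op21 P1: store L0 := 63 → I/M/I on L0; bus BusUpgr; mem=66
  op22 P1: store L1 := 98 → I/M/I on L1; bus BusUpgr; mem=20
  op23 P0: store L1 := 63 → M/I/I on L1; bus BusRdX Flush; mem=98
  op24 P0: load  L1 → M/I/I on L1; bus (none); mem=98
  op25 P2: load  L0 → I/O/S on L0; bus BusRd; mem=66
  op26 P0: store L0 := 21 → M/I/I on L0; bus BusRdX Flush; mem=63
  op27 P2: load  L0 → O/I/S on L0; bus BusRd; mem=63
  op28 P1: load  L1 → O/S/I on L1; bus BusRd; mem=98
  op29 P0: load  L1 → O/S/I on L1; bus (none); mem=98
  op30 P2: store L1 := 34 → I/I/M on L1; bus BusRdX Flush; mem=63

state = I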